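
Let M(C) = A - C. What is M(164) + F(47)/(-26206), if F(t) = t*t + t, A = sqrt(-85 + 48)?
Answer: -2150020/13103 + I*sqrt(37) ≈ -164.09 + 6.0828*I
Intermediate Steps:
A = I*sqrt(37) (A = sqrt(-37) = I*sqrt(37) ≈ 6.0828*I)
M(C) = -C + I*sqrt(37) (M(C) = I*sqrt(37) - C = -C + I*sqrt(37))
F(t) = t + t**2 (F(t) = t**2 + t = t + t**2)
M(164) + F(47)/(-26206) = (-1*164 + I*sqrt(37)) + (47*(1 + 47))/(-26206) = (-164 + I*sqrt(37)) + (47*48)*(-1/26206) = (-164 + I*sqrt(37)) + 2256*(-1/26206) = (-164 + I*sqrt(37)) - 1128/13103 = -2150020/13103 + I*sqrt(37)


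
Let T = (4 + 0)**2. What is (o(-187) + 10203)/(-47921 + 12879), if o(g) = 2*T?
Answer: -10235/35042 ≈ -0.29208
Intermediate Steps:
T = 16 (T = 4**2 = 16)
o(g) = 32 (o(g) = 2*16 = 32)
(o(-187) + 10203)/(-47921 + 12879) = (32 + 10203)/(-47921 + 12879) = 10235/(-35042) = 10235*(-1/35042) = -10235/35042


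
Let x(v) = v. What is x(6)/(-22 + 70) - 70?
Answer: -559/8 ≈ -69.875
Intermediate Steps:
x(6)/(-22 + 70) - 70 = 6/(-22 + 70) - 70 = 6/48 - 70 = (1/48)*6 - 70 = ⅛ - 70 = -559/8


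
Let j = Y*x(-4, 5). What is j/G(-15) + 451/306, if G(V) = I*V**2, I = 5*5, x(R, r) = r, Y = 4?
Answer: 6279/4250 ≈ 1.4774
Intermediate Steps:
I = 25
G(V) = 25*V**2
j = 20 (j = 4*5 = 20)
j/G(-15) + 451/306 = 20/((25*(-15)**2)) + 451/306 = 20/((25*225)) + 451*(1/306) = 20/5625 + 451/306 = 20*(1/5625) + 451/306 = 4/1125 + 451/306 = 6279/4250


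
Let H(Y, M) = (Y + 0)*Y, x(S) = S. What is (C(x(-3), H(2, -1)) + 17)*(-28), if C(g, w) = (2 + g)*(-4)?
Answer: -588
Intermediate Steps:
H(Y, M) = Y**2 (H(Y, M) = Y*Y = Y**2)
C(g, w) = -8 - 4*g
(C(x(-3), H(2, -1)) + 17)*(-28) = ((-8 - 4*(-3)) + 17)*(-28) = ((-8 + 12) + 17)*(-28) = (4 + 17)*(-28) = 21*(-28) = -588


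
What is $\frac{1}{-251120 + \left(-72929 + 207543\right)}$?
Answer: $- \frac{1}{116506} \approx -8.5832 \cdot 10^{-6}$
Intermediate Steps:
$\frac{1}{-251120 + \left(-72929 + 207543\right)} = \frac{1}{-251120 + 134614} = \frac{1}{-116506} = - \frac{1}{116506}$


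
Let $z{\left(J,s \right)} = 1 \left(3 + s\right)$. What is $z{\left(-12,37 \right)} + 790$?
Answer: $830$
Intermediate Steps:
$z{\left(J,s \right)} = 3 + s$
$z{\left(-12,37 \right)} + 790 = \left(3 + 37\right) + 790 = 40 + 790 = 830$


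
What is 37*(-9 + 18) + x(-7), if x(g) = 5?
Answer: 338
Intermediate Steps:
37*(-9 + 18) + x(-7) = 37*(-9 + 18) + 5 = 37*9 + 5 = 333 + 5 = 338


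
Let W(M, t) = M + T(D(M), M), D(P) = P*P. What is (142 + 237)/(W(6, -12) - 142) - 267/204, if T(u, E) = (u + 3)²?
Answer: -97493/94180 ≈ -1.0352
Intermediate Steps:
D(P) = P²
T(u, E) = (3 + u)²
W(M, t) = M + (3 + M²)²
(142 + 237)/(W(6, -12) - 142) - 267/204 = (142 + 237)/((6 + (3 + 6²)²) - 142) - 267/204 = 379/((6 + (3 + 36)²) - 142) - 267*1/204 = 379/((6 + 39²) - 142) - 89/68 = 379/((6 + 1521) - 142) - 89/68 = 379/(1527 - 142) - 89/68 = 379/1385 - 89/68 = -97493/94180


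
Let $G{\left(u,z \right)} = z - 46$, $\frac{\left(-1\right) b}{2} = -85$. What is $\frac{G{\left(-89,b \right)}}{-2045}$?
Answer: $- \frac{124}{2045} \approx -0.060636$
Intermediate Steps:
$b = 170$ ($b = \left(-2\right) \left(-85\right) = 170$)
$G{\left(u,z \right)} = -46 + z$
$\frac{G{\left(-89,b \right)}}{-2045} = \frac{-46 + 170}{-2045} = 124 \left(- \frac{1}{2045}\right) = - \frac{124}{2045}$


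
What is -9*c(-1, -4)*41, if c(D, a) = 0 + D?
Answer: 369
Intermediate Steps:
c(D, a) = D
-9*c(-1, -4)*41 = -9*(-1)*41 = 9*41 = 369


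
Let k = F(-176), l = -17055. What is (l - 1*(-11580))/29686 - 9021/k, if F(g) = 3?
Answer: -89271277/29686 ≈ -3007.2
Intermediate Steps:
k = 3
(l - 1*(-11580))/29686 - 9021/k = (-17055 - 1*(-11580))/29686 - 9021/3 = (-17055 + 11580)*(1/29686) - 9021*⅓ = -5475*1/29686 - 3007 = -5475/29686 - 3007 = -89271277/29686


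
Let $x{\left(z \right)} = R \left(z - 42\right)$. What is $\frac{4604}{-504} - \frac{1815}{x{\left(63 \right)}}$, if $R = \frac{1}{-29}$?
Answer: $\frac{314659}{126} \approx 2497.3$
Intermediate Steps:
$R = - \frac{1}{29} \approx -0.034483$
$x{\left(z \right)} = \frac{42}{29} - \frac{z}{29}$ ($x{\left(z \right)} = - \frac{z - 42}{29} = - \frac{-42 + z}{29} = \frac{42}{29} - \frac{z}{29}$)
$\frac{4604}{-504} - \frac{1815}{x{\left(63 \right)}} = \frac{4604}{-504} - \frac{1815}{\frac{42}{29} - \frac{63}{29}} = 4604 \left(- \frac{1}{504}\right) - \frac{1815}{\frac{42}{29} - \frac{63}{29}} = - \frac{1151}{126} - \frac{1815}{- \frac{21}{29}} = - \frac{1151}{126} - - \frac{17545}{7} = - \frac{1151}{126} + \frac{17545}{7} = \frac{314659}{126}$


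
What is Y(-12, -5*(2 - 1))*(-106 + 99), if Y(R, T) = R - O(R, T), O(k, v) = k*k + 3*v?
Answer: 987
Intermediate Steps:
O(k, v) = k² + 3*v
Y(R, T) = R - R² - 3*T (Y(R, T) = R - (R² + 3*T) = R + (-R² - 3*T) = R - R² - 3*T)
Y(-12, -5*(2 - 1))*(-106 + 99) = (-12 - 1*(-12)² - (-15)*(2 - 1))*(-106 + 99) = (-12 - 1*144 - (-15))*(-7) = (-12 - 144 - 3*(-5))*(-7) = (-12 - 144 + 15)*(-7) = -141*(-7) = 987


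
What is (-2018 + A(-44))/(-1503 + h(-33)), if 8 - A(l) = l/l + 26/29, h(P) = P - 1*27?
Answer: 58345/45327 ≈ 1.2872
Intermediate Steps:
h(P) = -27 + P (h(P) = P - 27 = -27 + P)
A(l) = 177/29 (A(l) = 8 - (l/l + 26/29) = 8 - (1 + 26*(1/29)) = 8 - (1 + 26/29) = 8 - 1*55/29 = 8 - 55/29 = 177/29)
(-2018 + A(-44))/(-1503 + h(-33)) = (-2018 + 177/29)/(-1503 + (-27 - 33)) = -58345/(29*(-1503 - 60)) = -58345/29/(-1563) = -58345/29*(-1/1563) = 58345/45327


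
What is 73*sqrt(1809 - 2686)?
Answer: 73*I*sqrt(877) ≈ 2161.8*I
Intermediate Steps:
73*sqrt(1809 - 2686) = 73*sqrt(-877) = 73*(I*sqrt(877)) = 73*I*sqrt(877)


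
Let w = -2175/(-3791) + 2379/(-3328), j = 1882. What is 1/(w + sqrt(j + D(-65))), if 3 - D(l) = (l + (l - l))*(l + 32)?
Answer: -132912338688/244903002488369 - 1883724972032*I*sqrt(65)/244903002488369 ≈ -0.00054271 - 0.062013*I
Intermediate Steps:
D(l) = 3 - l*(32 + l) (D(l) = 3 - (l + (l - l))*(l + 32) = 3 - (l + 0)*(32 + l) = 3 - l*(32 + l))
w = -136953/970496 (w = -2175*(-1/3791) + 2379*(-1/3328) = 2175/3791 - 183/256 = -136953/970496 ≈ -0.14112)
1/(w + sqrt(j + D(-65))) = 1/(-136953/970496 + sqrt(1882 + (3 - 1*(-65)**2 - 32*(-65)))) = 1/(-136953/970496 + sqrt(1882 + (3 - 1*4225 + 2080))) = 1/(-136953/970496 + sqrt(1882 + (3 - 4225 + 2080))) = 1/(-136953/970496 + sqrt(1882 - 2142)) = 1/(-136953/970496 + sqrt(-260)) = 1/(-136953/970496 + 2*I*sqrt(65))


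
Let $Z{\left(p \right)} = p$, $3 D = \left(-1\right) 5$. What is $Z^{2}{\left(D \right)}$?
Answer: $\frac{25}{9} \approx 2.7778$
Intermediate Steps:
$D = - \frac{5}{3}$ ($D = \frac{\left(-1\right) 5}{3} = \frac{1}{3} \left(-5\right) = - \frac{5}{3} \approx -1.6667$)
$Z^{2}{\left(D \right)} = \left(- \frac{5}{3}\right)^{2} = \frac{25}{9}$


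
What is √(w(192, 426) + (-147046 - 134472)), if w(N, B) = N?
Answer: I*√281326 ≈ 530.4*I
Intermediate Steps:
√(w(192, 426) + (-147046 - 134472)) = √(192 + (-147046 - 134472)) = √(192 - 281518) = √(-281326) = I*√281326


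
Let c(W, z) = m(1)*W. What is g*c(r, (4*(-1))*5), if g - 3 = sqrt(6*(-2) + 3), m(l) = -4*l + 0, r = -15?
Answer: 180 + 180*I ≈ 180.0 + 180.0*I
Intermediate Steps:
m(l) = -4*l
c(W, z) = -4*W (c(W, z) = (-4*1)*W = -4*W)
g = 3 + 3*I (g = 3 + sqrt(6*(-2) + 3) = 3 + sqrt(-12 + 3) = 3 + sqrt(-9) = 3 + 3*I ≈ 3.0 + 3.0*I)
g*c(r, (4*(-1))*5) = (3 + 3*I)*(-4*(-15)) = (3 + 3*I)*60 = 180 + 180*I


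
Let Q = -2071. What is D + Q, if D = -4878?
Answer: -6949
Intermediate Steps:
D + Q = -4878 - 2071 = -6949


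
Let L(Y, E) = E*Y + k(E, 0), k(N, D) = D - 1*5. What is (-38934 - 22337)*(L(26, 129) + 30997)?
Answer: -2104413766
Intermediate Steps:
k(N, D) = -5 + D (k(N, D) = D - 5 = -5 + D)
L(Y, E) = -5 + E*Y (L(Y, E) = E*Y + (-5 + 0) = E*Y - 5 = -5 + E*Y)
(-38934 - 22337)*(L(26, 129) + 30997) = (-38934 - 22337)*((-5 + 129*26) + 30997) = -61271*((-5 + 3354) + 30997) = -61271*(3349 + 30997) = -61271*34346 = -2104413766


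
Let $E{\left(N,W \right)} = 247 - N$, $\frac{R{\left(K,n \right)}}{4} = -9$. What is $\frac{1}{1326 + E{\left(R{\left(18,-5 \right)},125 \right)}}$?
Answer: $\frac{1}{1609} \approx 0.0006215$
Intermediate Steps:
$R{\left(K,n \right)} = -36$ ($R{\left(K,n \right)} = 4 \left(-9\right) = -36$)
$\frac{1}{1326 + E{\left(R{\left(18,-5 \right)},125 \right)}} = \frac{1}{1326 + \left(247 - -36\right)} = \frac{1}{1326 + \left(247 + 36\right)} = \frac{1}{1326 + 283} = \frac{1}{1609}$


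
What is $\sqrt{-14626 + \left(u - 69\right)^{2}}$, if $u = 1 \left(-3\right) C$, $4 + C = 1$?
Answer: $i \sqrt{11026} \approx 105.0 i$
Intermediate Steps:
$C = -3$ ($C = -4 + 1 = -3$)
$u = 9$ ($u = 1 \left(-3\right) \left(-3\right) = \left(-3\right) \left(-3\right) = 9$)
$\sqrt{-14626 + \left(u - 69\right)^{2}} = \sqrt{-14626 + \left(9 - 69\right)^{2}} = \sqrt{-14626 + \left(-60\right)^{2}} = \sqrt{-14626 + 3600} = \sqrt{-11026} = i \sqrt{11026}$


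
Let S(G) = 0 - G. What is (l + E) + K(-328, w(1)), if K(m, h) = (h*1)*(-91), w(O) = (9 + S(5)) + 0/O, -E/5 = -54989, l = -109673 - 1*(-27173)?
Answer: 192081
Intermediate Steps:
l = -82500 (l = -109673 + 27173 = -82500)
E = 274945 (E = -5*(-54989) = 274945)
S(G) = -G
w(O) = 4 (w(O) = (9 - 1*5) + 0/O = (9 - 5) + 0 = 4 + 0 = 4)
K(m, h) = -91*h (K(m, h) = h*(-91) = -91*h)
(l + E) + K(-328, w(1)) = (-82500 + 274945) - 91*4 = 192445 - 364 = 192081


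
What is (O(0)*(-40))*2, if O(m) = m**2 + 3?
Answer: -240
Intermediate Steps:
O(m) = 3 + m**2
(O(0)*(-40))*2 = ((3 + 0**2)*(-40))*2 = ((3 + 0)*(-40))*2 = (3*(-40))*2 = -120*2 = -240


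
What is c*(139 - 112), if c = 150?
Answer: 4050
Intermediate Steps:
c*(139 - 112) = 150*(139 - 112) = 150*27 = 4050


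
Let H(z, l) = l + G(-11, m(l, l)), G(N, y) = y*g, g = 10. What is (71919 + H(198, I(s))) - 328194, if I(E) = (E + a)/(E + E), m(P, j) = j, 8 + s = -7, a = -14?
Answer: -7687931/30 ≈ -2.5626e+5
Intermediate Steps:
s = -15 (s = -8 - 7 = -15)
I(E) = (-14 + E)/(2*E) (I(E) = (E - 14)/(E + E) = (-14 + E)/((2*E)) = (-14 + E)*(1/(2*E)) = (-14 + E)/(2*E))
G(N, y) = 10*y (G(N, y) = y*10 = 10*y)
H(z, l) = 11*l (H(z, l) = l + 10*l = 11*l)
(71919 + H(198, I(s))) - 328194 = (71919 + 11*((1/2)*(-14 - 15)/(-15))) - 328194 = (71919 + 11*((1/2)*(-1/15)*(-29))) - 328194 = (71919 + 11*(29/30)) - 328194 = (71919 + 319/30) - 328194 = 2157889/30 - 328194 = -7687931/30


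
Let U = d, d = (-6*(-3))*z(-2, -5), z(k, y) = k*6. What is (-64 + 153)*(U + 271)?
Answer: 4895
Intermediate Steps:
z(k, y) = 6*k
d = -216 (d = (-6*(-3))*(6*(-2)) = 18*(-12) = -216)
U = -216
(-64 + 153)*(U + 271) = (-64 + 153)*(-216 + 271) = 89*55 = 4895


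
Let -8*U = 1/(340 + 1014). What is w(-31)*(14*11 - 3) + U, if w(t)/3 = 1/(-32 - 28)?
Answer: -408913/54160 ≈ -7.5501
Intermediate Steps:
U = -1/10832 (U = -1/(8*(340 + 1014)) = -⅛/1354 = -⅛*1/1354 = -1/10832 ≈ -9.2319e-5)
w(t) = -1/20 (w(t) = 3/(-32 - 28) = 3/(-60) = 3*(-1/60) = -1/20)
w(-31)*(14*11 - 3) + U = -(14*11 - 3)/20 - 1/10832 = -(154 - 3)/20 - 1/10832 = -1/20*151 - 1/10832 = -151/20 - 1/10832 = -408913/54160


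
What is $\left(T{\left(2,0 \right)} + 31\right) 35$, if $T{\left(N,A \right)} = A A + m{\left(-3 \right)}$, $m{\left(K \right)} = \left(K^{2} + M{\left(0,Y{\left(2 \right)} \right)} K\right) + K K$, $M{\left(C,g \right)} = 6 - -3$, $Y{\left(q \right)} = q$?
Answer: $770$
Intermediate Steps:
$M{\left(C,g \right)} = 9$ ($M{\left(C,g \right)} = 6 + 3 = 9$)
$m{\left(K \right)} = 2 K^{2} + 9 K$ ($m{\left(K \right)} = \left(K^{2} + 9 K\right) + K K = \left(K^{2} + 9 K\right) + K^{2} = 2 K^{2} + 9 K$)
$T{\left(N,A \right)} = -9 + A^{2}$ ($T{\left(N,A \right)} = A A - 3 \left(9 + 2 \left(-3\right)\right) = A^{2} - 3 \left(9 - 6\right) = A^{2} - 9 = -9 + A^{2}$)
$\left(T{\left(2,0 \right)} + 31\right) 35 = \left(\left(-9 + 0^{2}\right) + 31\right) 35 = \left(\left(-9 + 0\right) + 31\right) 35 = \left(-9 + 31\right) 35 = 22 \cdot 35 = 770$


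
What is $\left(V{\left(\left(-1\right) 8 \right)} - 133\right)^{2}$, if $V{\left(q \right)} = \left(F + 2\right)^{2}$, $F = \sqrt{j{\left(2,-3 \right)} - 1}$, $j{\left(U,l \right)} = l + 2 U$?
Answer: $16641$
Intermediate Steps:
$F = 0$ ($F = \sqrt{\left(-3 + 2 \cdot 2\right) - 1} = \sqrt{\left(-3 + 4\right) - 1} = \sqrt{1 - 1} = \sqrt{0} = 0$)
$V{\left(q \right)} = 4$ ($V{\left(q \right)} = \left(0 + 2\right)^{2} = 2^{2} = 4$)
$\left(V{\left(\left(-1\right) 8 \right)} - 133\right)^{2} = \left(4 - 133\right)^{2} = \left(-129\right)^{2} = 16641$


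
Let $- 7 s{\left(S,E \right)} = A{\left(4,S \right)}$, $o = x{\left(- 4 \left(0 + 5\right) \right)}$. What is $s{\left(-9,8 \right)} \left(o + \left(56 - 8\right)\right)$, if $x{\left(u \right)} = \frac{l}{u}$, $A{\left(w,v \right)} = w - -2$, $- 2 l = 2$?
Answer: $- \frac{2883}{70} \approx -41.186$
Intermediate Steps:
$l = -1$ ($l = \left(- \frac{1}{2}\right) 2 = -1$)
$A{\left(w,v \right)} = 2 + w$ ($A{\left(w,v \right)} = w + 2 = 2 + w$)
$x{\left(u \right)} = - \frac{1}{u}$
$o = \frac{1}{20}$ ($o = - \frac{1}{\left(-4\right) \left(0 + 5\right)} = - \frac{1}{\left(-4\right) 5} = - \frac{1}{-20} = \left(-1\right) \left(- \frac{1}{20}\right) = \frac{1}{20} \approx 0.05$)
$s{\left(S,E \right)} = - \frac{6}{7}$ ($s{\left(S,E \right)} = - \frac{2 + 4}{7} = \left(- \frac{1}{7}\right) 6 = - \frac{6}{7}$)
$s{\left(-9,8 \right)} \left(o + \left(56 - 8\right)\right) = - \frac{6 \left(\frac{1}{20} + \left(56 - 8\right)\right)}{7} = - \frac{6 \left(\frac{1}{20} + 48\right)}{7} = \left(- \frac{6}{7}\right) \frac{961}{20} = - \frac{2883}{70}$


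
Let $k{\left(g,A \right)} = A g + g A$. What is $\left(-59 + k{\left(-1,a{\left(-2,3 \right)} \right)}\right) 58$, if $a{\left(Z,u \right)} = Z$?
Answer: $-3190$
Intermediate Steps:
$k{\left(g,A \right)} = 2 A g$ ($k{\left(g,A \right)} = A g + A g = 2 A g$)
$\left(-59 + k{\left(-1,a{\left(-2,3 \right)} \right)}\right) 58 = \left(-59 + 2 \left(-2\right) \left(-1\right)\right) 58 = \left(-59 + 4\right) 58 = \left(-55\right) 58 = -3190$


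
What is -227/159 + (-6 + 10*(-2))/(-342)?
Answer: -12250/9063 ≈ -1.3517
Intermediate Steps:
-227/159 + (-6 + 10*(-2))/(-342) = -227*1/159 + (-6 - 20)*(-1/342) = -227/159 - 26*(-1/342) = -227/159 + 13/171 = -12250/9063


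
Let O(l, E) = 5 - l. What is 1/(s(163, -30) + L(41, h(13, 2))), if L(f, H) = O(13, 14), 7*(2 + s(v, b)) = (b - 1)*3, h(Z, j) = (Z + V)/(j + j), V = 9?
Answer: -7/163 ≈ -0.042945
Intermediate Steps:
h(Z, j) = (9 + Z)/(2*j) (h(Z, j) = (Z + 9)/(j + j) = (9 + Z)/((2*j)) = (9 + Z)*(1/(2*j)) = (9 + Z)/(2*j))
s(v, b) = -17/7 + 3*b/7 (s(v, b) = -2 + ((b - 1)*3)/7 = -2 + ((-1 + b)*3)/7 = -2 + (-3 + 3*b)/7 = -2 + (-3/7 + 3*b/7) = -17/7 + 3*b/7)
L(f, H) = -8 (L(f, H) = 5 - 1*13 = 5 - 13 = -8)
1/(s(163, -30) + L(41, h(13, 2))) = 1/((-17/7 + (3/7)*(-30)) - 8) = 1/((-17/7 - 90/7) - 8) = 1/(-107/7 - 8) = 1/(-163/7) = -7/163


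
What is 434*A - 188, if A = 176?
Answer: 76196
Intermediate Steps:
434*A - 188 = 434*176 - 188 = 76384 - 188 = 76196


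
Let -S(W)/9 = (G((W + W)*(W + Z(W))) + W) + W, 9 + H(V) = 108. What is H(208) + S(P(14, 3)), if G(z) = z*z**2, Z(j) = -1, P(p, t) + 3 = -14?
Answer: -2062987947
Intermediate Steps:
P(p, t) = -17 (P(p, t) = -3 - 14 = -17)
H(V) = 99 (H(V) = -9 + 108 = 99)
G(z) = z**3
S(W) = -18*W - 72*W**3*(-1 + W)**3 (S(W) = -9*((((W + W)*(W - 1))**3 + W) + W) = -9*((((2*W)*(-1 + W))**3 + W) + W) = -9*(((2*W*(-1 + W))**3 + W) + W) = -9*((8*W**3*(-1 + W)**3 + W) + W) = -9*((W + 8*W**3*(-1 + W)**3) + W) = -9*(2*W + 8*W**3*(-1 + W)**3) = -18*W - 72*W**3*(-1 + W)**3)
H(208) + S(P(14, 3)) = 99 + (-18*(-17) - 72*(-17)**3*(-1 - 17)**3) = 99 + (306 - 72*(-4913)*(-18)**3) = 99 + (306 - 72*(-4913)*(-5832)) = 99 + (306 - 2062988352) = 99 - 2062988046 = -2062987947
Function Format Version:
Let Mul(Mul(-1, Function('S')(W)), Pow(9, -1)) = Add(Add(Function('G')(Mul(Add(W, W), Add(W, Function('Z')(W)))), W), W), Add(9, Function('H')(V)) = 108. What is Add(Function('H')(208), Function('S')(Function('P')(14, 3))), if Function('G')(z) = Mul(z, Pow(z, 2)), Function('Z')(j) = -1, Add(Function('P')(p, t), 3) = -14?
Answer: -2062987947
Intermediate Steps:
Function('P')(p, t) = -17 (Function('P')(p, t) = Add(-3, -14) = -17)
Function('H')(V) = 99 (Function('H')(V) = Add(-9, 108) = 99)
Function('G')(z) = Pow(z, 3)
Function('S')(W) = Add(Mul(-18, W), Mul(-72, Pow(W, 3), Pow(Add(-1, W), 3))) (Function('S')(W) = Mul(-9, Add(Add(Pow(Mul(Add(W, W), Add(W, -1)), 3), W), W)) = Mul(-9, Add(Add(Pow(Mul(Mul(2, W), Add(-1, W)), 3), W), W)) = Mul(-9, Add(Add(Pow(Mul(2, W, Add(-1, W)), 3), W), W)) = Mul(-9, Add(Add(Mul(8, Pow(W, 3), Pow(Add(-1, W), 3)), W), W)) = Mul(-9, Add(Add(W, Mul(8, Pow(W, 3), Pow(Add(-1, W), 3))), W)) = Mul(-9, Add(Mul(2, W), Mul(8, Pow(W, 3), Pow(Add(-1, W), 3)))) = Add(Mul(-18, W), Mul(-72, Pow(W, 3), Pow(Add(-1, W), 3))))
Add(Function('H')(208), Function('S')(Function('P')(14, 3))) = Add(99, Add(Mul(-18, -17), Mul(-72, Pow(-17, 3), Pow(Add(-1, -17), 3)))) = Add(99, Add(306, Mul(-72, -4913, Pow(-18, 3)))) = Add(99, Add(306, Mul(-72, -4913, -5832))) = Add(99, Add(306, -2062988352)) = Add(99, -2062988046) = -2062987947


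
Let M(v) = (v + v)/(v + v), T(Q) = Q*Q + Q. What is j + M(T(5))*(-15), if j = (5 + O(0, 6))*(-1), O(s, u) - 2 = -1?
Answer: -21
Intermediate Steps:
O(s, u) = 1 (O(s, u) = 2 - 1 = 1)
T(Q) = Q + Q**2 (T(Q) = Q**2 + Q = Q + Q**2)
M(v) = 1 (M(v) = (2*v)/((2*v)) = (2*v)*(1/(2*v)) = 1)
j = -6 (j = (5 + 1)*(-1) = 6*(-1) = -6)
j + M(T(5))*(-15) = -6 + 1*(-15) = -6 - 15 = -21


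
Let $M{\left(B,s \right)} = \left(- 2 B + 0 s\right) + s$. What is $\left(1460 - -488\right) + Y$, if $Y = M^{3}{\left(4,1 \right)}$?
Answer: $1605$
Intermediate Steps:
$M{\left(B,s \right)} = s - 2 B$ ($M{\left(B,s \right)} = \left(- 2 B + 0\right) + s = - 2 B + s = s - 2 B$)
$Y = -343$ ($Y = \left(1 - 8\right)^{3} = \left(-7\right)^{3} = -343$)
$\left(1460 - -488\right) + Y = \left(1460 - -488\right) - 343 = \left(1460 + 488\right) - 343 = 1948 - 343 = 1605$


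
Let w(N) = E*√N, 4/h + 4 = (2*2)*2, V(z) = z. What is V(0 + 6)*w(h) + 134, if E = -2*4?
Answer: 86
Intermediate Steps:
E = -8
h = 1 (h = 4/(-4 + (2*2)*2) = 4/(-4 + 4*2) = 4/(-4 + 8) = 4/4 = 4*(¼) = 1)
w(N) = -8*√N
V(0 + 6)*w(h) + 134 = (0 + 6)*(-8*√1) + 134 = 6*(-8*1) + 134 = 6*(-8) + 134 = -48 + 134 = 86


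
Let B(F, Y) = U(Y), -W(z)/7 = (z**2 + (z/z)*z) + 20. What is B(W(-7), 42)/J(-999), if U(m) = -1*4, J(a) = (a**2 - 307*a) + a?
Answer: -4/1303695 ≈ -3.0682e-6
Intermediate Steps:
J(a) = a**2 - 306*a
U(m) = -4
W(z) = -140 - 7*z - 7*z**2 (W(z) = -7*((z**2 + (z/z)*z) + 20) = -7*((z**2 + 1*z) + 20) = -7*((z**2 + z) + 20) = -7*((z + z**2) + 20) = -7*(20 + z + z**2) = -140 - 7*z - 7*z**2)
B(F, Y) = -4
B(W(-7), 42)/J(-999) = -4*(-1/(999*(-306 - 999))) = -4/((-999*(-1305))) = -4/1303695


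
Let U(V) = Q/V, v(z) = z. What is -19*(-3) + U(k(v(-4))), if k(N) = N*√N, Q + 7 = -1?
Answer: 57 - I ≈ 57.0 - 1.0*I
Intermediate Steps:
Q = -8 (Q = -7 - 1 = -8)
k(N) = N^(3/2)
U(V) = -8/V
-19*(-3) + U(k(v(-4))) = -19*(-3) - 8*I/8 = 57 - 8*I/8 = 57 - I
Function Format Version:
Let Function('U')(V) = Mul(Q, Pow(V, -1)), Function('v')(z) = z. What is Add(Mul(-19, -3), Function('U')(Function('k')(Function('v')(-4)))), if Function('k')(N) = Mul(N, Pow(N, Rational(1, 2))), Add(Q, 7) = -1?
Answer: Add(57, Mul(-1, I)) ≈ Add(57.000, Mul(-1.0000, I))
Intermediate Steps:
Q = -8 (Q = Add(-7, -1) = -8)
Function('k')(N) = Pow(N, Rational(3, 2))
Function('U')(V) = Mul(-8, Pow(V, -1))
Add(Mul(-19, -3), Function('U')(Function('k')(Function('v')(-4)))) = Add(Mul(-19, -3), Mul(-8, Pow(Pow(-4, Rational(3, 2)), -1))) = Add(57, Mul(-8, Pow(Mul(-8, I), -1))) = Add(57, Mul(-8, Mul(Rational(1, 8), I))) = Add(57, Mul(-1, I))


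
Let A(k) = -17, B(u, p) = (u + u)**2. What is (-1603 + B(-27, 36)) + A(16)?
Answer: 1296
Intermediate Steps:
B(u, p) = 4*u**2 (B(u, p) = (2*u)**2 = 4*u**2)
(-1603 + B(-27, 36)) + A(16) = (-1603 + 4*(-27)**2) - 17 = (-1603 + 4*729) - 17 = (-1603 + 2916) - 17 = 1313 - 17 = 1296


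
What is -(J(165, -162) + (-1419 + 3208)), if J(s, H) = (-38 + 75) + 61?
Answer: -1887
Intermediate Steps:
J(s, H) = 98 (J(s, H) = 37 + 61 = 98)
-(J(165, -162) + (-1419 + 3208)) = -(98 + (-1419 + 3208)) = -(98 + 1789) = -1*1887 = -1887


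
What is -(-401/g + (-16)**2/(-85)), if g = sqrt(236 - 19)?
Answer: 256/85 + 401*sqrt(217)/217 ≈ 30.233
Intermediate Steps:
g = sqrt(217) ≈ 14.731
-(-401/g + (-16)**2/(-85)) = -(-401*sqrt(217)/217 + (-16)**2/(-85)) = -(-401*sqrt(217)/217 + 256*(-1/85)) = -(-401*sqrt(217)/217 - 256/85) = -(-256/85 - 401*sqrt(217)/217) = 256/85 + 401*sqrt(217)/217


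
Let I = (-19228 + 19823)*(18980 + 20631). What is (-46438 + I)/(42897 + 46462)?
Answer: 23522107/89359 ≈ 263.23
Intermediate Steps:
I = 23568545 (I = 595*39611 = 23568545)
(-46438 + I)/(42897 + 46462) = (-46438 + 23568545)/(42897 + 46462) = 23522107/89359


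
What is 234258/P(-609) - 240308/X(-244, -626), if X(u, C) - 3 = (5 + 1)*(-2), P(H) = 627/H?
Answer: -377764994/1881 ≈ -2.0083e+5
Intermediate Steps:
X(u, C) = -9 (X(u, C) = 3 + (5 + 1)*(-2) = 3 + 6*(-2) = 3 - 12 = -9)
234258/P(-609) - 240308/X(-244, -626) = 234258/((627/(-609))) - 240308/(-9) = 234258/((627*(-1/609))) - 240308*(-1/9) = 234258/(-209/203) + 240308/9 = 234258*(-203/209) + 240308/9 = -47554374/209 + 240308/9 = -377764994/1881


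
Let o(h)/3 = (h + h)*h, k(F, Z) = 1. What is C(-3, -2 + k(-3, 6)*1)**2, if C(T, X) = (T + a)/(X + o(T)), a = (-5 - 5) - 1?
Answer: 196/2809 ≈ 0.069776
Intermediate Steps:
a = -11 (a = -10 - 1 = -11)
o(h) = 6*h**2 (o(h) = 3*((h + h)*h) = 3*((2*h)*h) = 3*(2*h**2) = 6*h**2)
C(T, X) = (-11 + T)/(X + 6*T**2) (C(T, X) = (T - 11)/(X + 6*T**2) = (-11 + T)/(X + 6*T**2))
C(-3, -2 + k(-3, 6)*1)**2 = ((-11 - 3)/((-2 + 1*1) + 6*(-3)**2))**2 = (-14/((-2 + 1) + 6*9))**2 = (-14/(-1 + 54))**2 = (-14/53)**2 = 196/2809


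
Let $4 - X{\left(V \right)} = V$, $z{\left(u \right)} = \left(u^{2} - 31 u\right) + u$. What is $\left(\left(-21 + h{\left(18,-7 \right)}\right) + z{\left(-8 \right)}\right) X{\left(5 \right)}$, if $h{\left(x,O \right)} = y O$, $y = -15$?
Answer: $-388$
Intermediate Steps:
$h{\left(x,O \right)} = - 15 O$
$z{\left(u \right)} = u^{2} - 30 u$
$X{\left(V \right)} = 4 - V$
$\left(\left(-21 + h{\left(18,-7 \right)}\right) + z{\left(-8 \right)}\right) X{\left(5 \right)} = \left(\left(-21 - -105\right) - 8 \left(-30 - 8\right)\right) \left(4 - 5\right) = \left(\left(-21 + 105\right) - -304\right) \left(4 - 5\right) = \left(84 + 304\right) \left(-1\right) = 388 \left(-1\right) = -388$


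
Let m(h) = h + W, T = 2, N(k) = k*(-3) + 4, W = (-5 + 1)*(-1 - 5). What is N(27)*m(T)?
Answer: -2002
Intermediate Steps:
W = 24 (W = -4*(-6) = 24)
N(k) = 4 - 3*k (N(k) = -3*k + 4 = 4 - 3*k)
m(h) = 24 + h (m(h) = h + 24 = 24 + h)
N(27)*m(T) = (4 - 3*27)*(24 + 2) = (4 - 81)*26 = -77*26 = -2002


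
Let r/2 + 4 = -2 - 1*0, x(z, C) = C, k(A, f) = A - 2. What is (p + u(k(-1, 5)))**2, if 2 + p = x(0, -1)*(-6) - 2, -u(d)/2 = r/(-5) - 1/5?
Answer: 144/25 ≈ 5.7600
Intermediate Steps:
k(A, f) = -2 + A
r = -12 (r = -8 + 2*(-2 - 1*0) = -8 + 2*(-2 + 0) = -8 + 2*(-2) = -8 - 4 = -12)
u(d) = -22/5 (u(d) = -2*(-12/(-5) - 1/5) = -2*(-12*(-1/5) - 1*1/5) = -2*(12/5 - 1/5) = -2*11/5 = -22/5)
p = 2 (p = -2 + (-1*(-6) - 2) = -2 + (6 - 2) = -2 + 4 = 2)
(p + u(k(-1, 5)))**2 = (2 - 22/5)**2 = (-12/5)**2 = 144/25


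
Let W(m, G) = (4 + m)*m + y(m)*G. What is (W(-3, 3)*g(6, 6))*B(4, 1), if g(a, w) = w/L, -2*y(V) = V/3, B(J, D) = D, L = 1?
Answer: -9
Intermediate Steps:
y(V) = -V/6 (y(V) = -V/(2*3) = -V/6)
g(a, w) = w (g(a, w) = w/1 = w*1 = w)
W(m, G) = m*(4 + m) - G*m/6 (W(m, G) = (4 + m)*m + (-m/6)*G = m*(4 + m) - G*m/6)
(W(-3, 3)*g(6, 6))*B(4, 1) = (((⅙)*(-3)*(24 - 1*3 + 6*(-3)))*6)*1 = (((⅙)*(-3)*(24 - 3 - 18))*6)*1 = (((⅙)*(-3)*3)*6)*1 = -3/2*6*1 = -9*1 = -9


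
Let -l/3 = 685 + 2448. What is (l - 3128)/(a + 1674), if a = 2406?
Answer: -12527/4080 ≈ -3.0703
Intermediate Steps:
l = -9399 (l = -3*(685 + 2448) = -3*3133 = -9399)
(l - 3128)/(a + 1674) = (-9399 - 3128)/(2406 + 1674) = -12527/4080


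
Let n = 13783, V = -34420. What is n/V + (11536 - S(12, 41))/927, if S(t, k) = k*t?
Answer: 367357639/31907340 ≈ 11.513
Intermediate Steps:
n/V + (11536 - S(12, 41))/927 = 13783/(-34420) + (11536 - 41*12)/927 = 13783*(-1/34420) + (11536 - 1*492)*(1/927) = -13783/34420 + (11536 - 492)*(1/927) = -13783/34420 + 11044*(1/927) = -13783/34420 + 11044/927 = 367357639/31907340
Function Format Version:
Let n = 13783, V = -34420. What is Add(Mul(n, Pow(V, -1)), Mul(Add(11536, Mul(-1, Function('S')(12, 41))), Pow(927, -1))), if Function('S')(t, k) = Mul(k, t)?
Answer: Rational(367357639, 31907340) ≈ 11.513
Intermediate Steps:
Add(Mul(n, Pow(V, -1)), Mul(Add(11536, Mul(-1, Function('S')(12, 41))), Pow(927, -1))) = Add(Mul(13783, Pow(-34420, -1)), Mul(Add(11536, Mul(-1, Mul(41, 12))), Pow(927, -1))) = Add(Mul(13783, Rational(-1, 34420)), Mul(Add(11536, Mul(-1, 492)), Rational(1, 927))) = Add(Rational(-13783, 34420), Mul(Add(11536, -492), Rational(1, 927))) = Add(Rational(-13783, 34420), Mul(11044, Rational(1, 927))) = Add(Rational(-13783, 34420), Rational(11044, 927)) = Rational(367357639, 31907340)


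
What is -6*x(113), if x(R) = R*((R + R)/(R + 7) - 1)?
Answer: -5989/10 ≈ -598.90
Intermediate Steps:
x(R) = R*(-1 + 2*R/(7 + R)) (x(R) = R*((2*R)/(7 + R) - 1) = R*(2*R/(7 + R) - 1) = R*(-1 + 2*R/(7 + R)))
-6*x(113) = -678*(-7 + 113)/(7 + 113) = -678*106/120 = -6*5989/60 = -5989/10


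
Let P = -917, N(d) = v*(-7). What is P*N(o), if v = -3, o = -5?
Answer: -19257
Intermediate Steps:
N(d) = 21 (N(d) = -3*(-7) = 21)
P*N(o) = -917*21 = -19257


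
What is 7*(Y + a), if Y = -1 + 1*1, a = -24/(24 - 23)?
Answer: -168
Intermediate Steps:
a = -24 (a = -24/1 = -24*1 = -24)
Y = 0 (Y = -1 + 1 = 0)
7*(Y + a) = 7*(0 - 24) = 7*(-24) = -168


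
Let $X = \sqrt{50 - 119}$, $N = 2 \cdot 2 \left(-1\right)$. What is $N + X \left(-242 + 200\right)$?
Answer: $-4 - 42 i \sqrt{69} \approx -4.0 - 348.88 i$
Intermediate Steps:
$N = -4$ ($N = 4 \left(-1\right) = -4$)
$X = i \sqrt{69}$ ($X = \sqrt{-69} = i \sqrt{69} \approx 8.3066 i$)
$N + X \left(-242 + 200\right) = -4 + i \sqrt{69} \left(-242 + 200\right) = -4 + i \sqrt{69} \left(-42\right) = -4 - 42 i \sqrt{69}$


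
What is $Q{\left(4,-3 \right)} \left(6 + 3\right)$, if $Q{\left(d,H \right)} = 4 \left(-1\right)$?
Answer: $-36$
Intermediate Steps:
$Q{\left(d,H \right)} = -4$
$Q{\left(4,-3 \right)} \left(6 + 3\right) = - 4 \left(6 + 3\right) = \left(-4\right) 9 = -36$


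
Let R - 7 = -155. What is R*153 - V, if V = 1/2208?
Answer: -49997953/2208 ≈ -22644.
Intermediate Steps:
R = -148 (R = 7 - 155 = -148)
V = 1/2208 ≈ 0.00045290
R*153 - V = -148*153 - 1*1/2208 = -22644 - 1/2208 = -49997953/2208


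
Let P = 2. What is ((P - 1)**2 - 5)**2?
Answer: 16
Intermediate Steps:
((P - 1)**2 - 5)**2 = ((2 - 1)**2 - 5)**2 = (1**2 - 5)**2 = (1 - 5)**2 = (-4)**2 = 16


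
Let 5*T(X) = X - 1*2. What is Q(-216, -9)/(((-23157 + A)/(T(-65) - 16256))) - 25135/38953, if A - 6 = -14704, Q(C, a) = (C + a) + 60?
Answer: -105518905228/1474565815 ≈ -71.559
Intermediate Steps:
Q(C, a) = 60 + C + a
T(X) = -⅖ + X/5 (T(X) = (X - 1*2)/5 = (X - 2)/5 = (-2 + X)/5 = -⅖ + X/5)
A = -14698 (A = 6 - 14704 = -14698)
Q(-216, -9)/(((-23157 + A)/(T(-65) - 16256))) - 25135/38953 = (60 - 216 - 9)/(((-23157 - 14698)/((-⅖ + (⅕)*(-65)) - 16256))) - 25135/38953 = -165/((-37855/((-⅖ - 13) - 16256))) - 25135*1/38953 = -165/((-37855/(-67/5 - 16256))) - 25135/38953 = -165/((-37855/(-81347/5))) - 25135/38953 = -165/((-37855*(-5/81347))) - 25135/38953 = -165/189275/81347 - 25135/38953 = -165*81347/189275 - 25135/38953 = -2684451/37855 - 25135/38953 = -105518905228/1474565815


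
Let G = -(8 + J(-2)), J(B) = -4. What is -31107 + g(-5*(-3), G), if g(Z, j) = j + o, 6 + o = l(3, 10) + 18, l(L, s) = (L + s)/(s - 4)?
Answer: -186581/6 ≈ -31097.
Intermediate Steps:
l(L, s) = (L + s)/(-4 + s)
G = -4 (G = -(8 - 4) = -1*4 = -4)
o = 85/6 (o = -6 + ((3 + 10)/(-4 + 10) + 18) = -6 + (13/6 + 18) = -6 + 121/6 = 85/6 ≈ 14.167)
g(Z, j) = 85/6 + j (g(Z, j) = j + 85/6 = 85/6 + j)
-31107 + g(-5*(-3), G) = -31107 + (85/6 - 4) = -31107 + 61/6 = -186581/6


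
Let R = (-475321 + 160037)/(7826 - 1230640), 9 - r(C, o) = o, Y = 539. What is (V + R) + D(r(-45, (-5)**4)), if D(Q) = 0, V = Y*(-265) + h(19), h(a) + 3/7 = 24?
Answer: -611210246266/4279849 ≈ -1.4281e+5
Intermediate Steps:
r(C, o) = 9 - o
h(a) = 165/7 (h(a) = -3/7 + 24 = 165/7)
V = -999680/7 (V = 539*(-265) + 165/7 = -142835 + 165/7 = -999680/7 ≈ -1.4281e+5)
R = 157642/611407 (R = -315284/(-1222814) = -315284*(-1/1222814) = 157642/611407 ≈ 0.25783)
(V + R) + D(r(-45, (-5)**4)) = (-999680/7 + 157642/611407) + 0 = -611210246266/4279849 + 0 = -611210246266/4279849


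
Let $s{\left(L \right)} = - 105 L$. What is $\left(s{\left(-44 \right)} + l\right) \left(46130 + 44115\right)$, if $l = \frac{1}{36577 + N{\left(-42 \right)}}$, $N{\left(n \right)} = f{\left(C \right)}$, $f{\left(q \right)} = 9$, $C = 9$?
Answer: $\frac{15253870583645}{36586} \approx 4.1693 \cdot 10^{8}$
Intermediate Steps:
$N{\left(n \right)} = 9$
$l = \frac{1}{36586}$ ($l = \frac{1}{36577 + 9} = \frac{1}{36586} \approx 2.7333 \cdot 10^{-5}$)
$\left(s{\left(-44 \right)} + l\right) \left(46130 + 44115\right) = \left(\left(-105\right) \left(-44\right) + \frac{1}{36586}\right) \left(46130 + 44115\right) = \left(4620 + \frac{1}{36586}\right) 90245 = \frac{169027321}{36586} \cdot 90245 = \frac{15253870583645}{36586}$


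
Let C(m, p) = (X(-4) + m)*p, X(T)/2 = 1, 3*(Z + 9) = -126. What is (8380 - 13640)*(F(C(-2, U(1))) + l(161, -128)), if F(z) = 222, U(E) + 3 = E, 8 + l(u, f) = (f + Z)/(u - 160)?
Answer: -184100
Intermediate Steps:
Z = -51 (Z = -9 + (⅓)*(-126) = -9 - 42 = -51)
X(T) = 2 (X(T) = 2*1 = 2)
l(u, f) = -8 + (-51 + f)/(-160 + u) (l(u, f) = -8 + (f - 51)/(u - 160) = -8 + (-51 + f)/(-160 + u))
U(E) = -3 + E
C(m, p) = p*(2 + m) (C(m, p) = (2 + m)*p = p*(2 + m))
(8380 - 13640)*(F(C(-2, U(1))) + l(161, -128)) = (8380 - 13640)*(222 + (1229 - 128 - 8*161)/(-160 + 161)) = -5260*(222 + (1229 - 128 - 1288)/1) = -5260*(222 + 1*(-187)) = -5260*(222 - 187) = -5260*35 = -184100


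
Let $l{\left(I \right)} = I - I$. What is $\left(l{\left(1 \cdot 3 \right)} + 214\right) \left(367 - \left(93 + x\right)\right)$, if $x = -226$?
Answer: $107000$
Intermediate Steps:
$l{\left(I \right)} = 0$
$\left(l{\left(1 \cdot 3 \right)} + 214\right) \left(367 - \left(93 + x\right)\right) = \left(0 + 214\right) \left(367 - -133\right) = 214 \left(367 + \left(-93 + 226\right)\right) = 214 \left(367 + 133\right) = 214 \cdot 500 = 107000$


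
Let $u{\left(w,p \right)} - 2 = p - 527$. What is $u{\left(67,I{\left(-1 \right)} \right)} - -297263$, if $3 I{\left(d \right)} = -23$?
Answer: $\frac{890191}{3} \approx 2.9673 \cdot 10^{5}$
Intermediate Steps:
$I{\left(d \right)} = - \frac{23}{3}$ ($I{\left(d \right)} = \frac{1}{3} \left(-23\right) = - \frac{23}{3}$)
$u{\left(w,p \right)} = -525 + p$ ($u{\left(w,p \right)} = 2 + \left(p - 527\right) = 2 + \left(-527 + p\right) = -525 + p$)
$u{\left(67,I{\left(-1 \right)} \right)} - -297263 = \left(-525 - \frac{23}{3}\right) - -297263 = - \frac{1598}{3} + 297263 = \frac{890191}{3}$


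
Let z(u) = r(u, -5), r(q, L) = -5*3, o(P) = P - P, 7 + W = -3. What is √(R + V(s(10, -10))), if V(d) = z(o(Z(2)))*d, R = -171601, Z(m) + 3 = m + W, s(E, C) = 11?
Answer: I*√171766 ≈ 414.45*I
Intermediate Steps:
W = -10 (W = -7 - 3 = -10)
Z(m) = -13 + m (Z(m) = -3 + (m - 10) = -3 + (-10 + m) = -13 + m)
o(P) = 0
r(q, L) = -15
z(u) = -15
V(d) = -15*d
√(R + V(s(10, -10))) = √(-171601 - 15*11) = √(-171601 - 165) = √(-171766) = I*√171766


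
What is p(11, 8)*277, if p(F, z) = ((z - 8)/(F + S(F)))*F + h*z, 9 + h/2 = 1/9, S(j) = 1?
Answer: -354560/9 ≈ -39396.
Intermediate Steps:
h = -160/9 (h = -18 + 2/9 = -160/9 ≈ -17.778)
p(F, z) = -160*z/9 + F*(-8 + z)/(1 + F) (p(F, z) = ((z - 8)/(F + 1))*F - 160*z/9 = ((-8 + z)/(1 + F))*F - 160*z/9 = F*(-8 + z)/(1 + F) - 160*z/9 = -160*z/9 + F*(-8 + z)/(1 + F))
p(11, 8)*277 = ((-160*8 - 72*11 - 151*11*8)/(9*(1 + 11)))*277 = ((⅑)*(-1280 - 792 - 13288)/12)*277 = ((⅑)*(1/12)*(-15360))*277 = -1280/9*277 = -354560/9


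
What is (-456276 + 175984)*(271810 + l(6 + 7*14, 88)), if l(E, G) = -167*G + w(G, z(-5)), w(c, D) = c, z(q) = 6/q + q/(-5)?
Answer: -72091662984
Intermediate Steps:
z(q) = 6/q - q/5 (z(q) = 6/q + q*(-⅕) = 6/q - q/5)
l(E, G) = -166*G (l(E, G) = -167*G + G = -166*G)
(-456276 + 175984)*(271810 + l(6 + 7*14, 88)) = (-456276 + 175984)*(271810 - 166*88) = -280292*(271810 - 14608) = -280292*257202 = -72091662984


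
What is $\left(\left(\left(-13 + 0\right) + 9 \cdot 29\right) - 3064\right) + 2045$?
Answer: $-771$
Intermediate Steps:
$\left(\left(\left(-13 + 0\right) + 9 \cdot 29\right) - 3064\right) + 2045 = \left(\left(-13 + 261\right) - 3064\right) + 2045 = \left(248 - 3064\right) + 2045 = -2816 + 2045 = -771$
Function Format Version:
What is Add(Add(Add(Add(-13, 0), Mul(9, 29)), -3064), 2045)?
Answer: -771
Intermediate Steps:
Add(Add(Add(Add(-13, 0), Mul(9, 29)), -3064), 2045) = Add(Add(Add(-13, 261), -3064), 2045) = Add(Add(248, -3064), 2045) = Add(-2816, 2045) = -771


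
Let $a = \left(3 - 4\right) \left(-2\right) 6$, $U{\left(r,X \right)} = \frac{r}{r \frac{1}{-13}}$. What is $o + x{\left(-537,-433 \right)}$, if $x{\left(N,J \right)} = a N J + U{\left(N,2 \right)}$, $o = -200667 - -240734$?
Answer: $2830306$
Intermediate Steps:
$U{\left(r,X \right)} = -13$ ($U{\left(r,X \right)} = \frac{r}{r \left(- \frac{1}{13}\right)} = \frac{r}{\left(- \frac{1}{13}\right) r} = r \left(- \frac{13}{r}\right) = -13$)
$o = 40067$ ($o = -200667 + 240734 = 40067$)
$a = 12$ ($a = \left(-1\right) \left(-2\right) 6 = 2 \cdot 6 = 12$)
$x{\left(N,J \right)} = -13 + 12 J N$ ($x{\left(N,J \right)} = 12 N J - 13 = 12 J N - 13 = -13 + 12 J N$)
$o + x{\left(-537,-433 \right)} = 40067 - \left(13 + 5196 \left(-537\right)\right) = 40067 + \left(-13 + 2790252\right) = 40067 + 2790239 = 2830306$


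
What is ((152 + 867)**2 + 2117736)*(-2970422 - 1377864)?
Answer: -13723612399742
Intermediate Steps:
((152 + 867)**2 + 2117736)*(-2970422 - 1377864) = (1019**2 + 2117736)*(-4348286) = (1038361 + 2117736)*(-4348286) = 3156097*(-4348286) = -13723612399742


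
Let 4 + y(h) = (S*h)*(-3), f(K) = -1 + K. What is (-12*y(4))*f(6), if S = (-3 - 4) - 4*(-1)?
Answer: -1920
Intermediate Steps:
S = -3 (S = -7 + 4 = -3)
y(h) = -4 + 9*h (y(h) = -4 - 3*h*(-3) = -4 + 9*h)
(-12*y(4))*f(6) = (-12*(-4 + 9*4))*(-1 + 6) = -12*(-4 + 36)*5 = -12*32*5 = -384*5 = -1920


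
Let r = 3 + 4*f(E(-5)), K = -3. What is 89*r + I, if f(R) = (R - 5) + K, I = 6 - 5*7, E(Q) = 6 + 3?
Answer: 594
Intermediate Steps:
E(Q) = 9
I = -29 (I = 6 - 35 = -29)
f(R) = -8 + R (f(R) = (R - 5) - 3 = (-5 + R) - 3 = -8 + R)
r = 7 (r = 3 + 4*(-8 + 9) = 3 + 4*1 = 3 + 4 = 7)
89*r + I = 89*7 - 29 = 623 - 29 = 594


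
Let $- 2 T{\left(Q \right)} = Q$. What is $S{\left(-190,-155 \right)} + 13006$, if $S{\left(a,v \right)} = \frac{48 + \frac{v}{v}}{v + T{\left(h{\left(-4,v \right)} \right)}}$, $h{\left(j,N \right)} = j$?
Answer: $\frac{1989869}{153} \approx 13006.0$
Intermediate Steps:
$T{\left(Q \right)} = - \frac{Q}{2}$
$S{\left(a,v \right)} = \frac{49}{2 + v}$ ($S{\left(a,v \right)} = \frac{48 + \frac{v}{v}}{v - -2} = \frac{48 + 1}{v + 2} = \frac{49}{2 + v}$)
$S{\left(-190,-155 \right)} + 13006 = \frac{49}{2 - 155} + 13006 = \frac{49}{-153} + 13006 = 49 \left(- \frac{1}{153}\right) + 13006 = - \frac{49}{153} + 13006 = \frac{1989869}{153}$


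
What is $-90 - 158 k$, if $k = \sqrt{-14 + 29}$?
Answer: $-90 - 158 \sqrt{15} \approx -701.93$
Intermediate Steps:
$k = \sqrt{15} \approx 3.873$
$-90 - 158 k = -90 - 158 \sqrt{15}$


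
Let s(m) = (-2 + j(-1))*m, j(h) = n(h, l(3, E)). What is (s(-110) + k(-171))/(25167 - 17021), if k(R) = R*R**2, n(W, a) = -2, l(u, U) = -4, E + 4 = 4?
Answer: -4999771/8146 ≈ -613.77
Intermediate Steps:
E = 0 (E = -4 + 4 = 0)
j(h) = -2
s(m) = -4*m (s(m) = (-2 - 2)*m = -4*m)
k(R) = R**3
(s(-110) + k(-171))/(25167 - 17021) = (-4*(-110) + (-171)**3)/(25167 - 17021) = (440 - 5000211)/8146 = -4999771*1/8146 = -4999771/8146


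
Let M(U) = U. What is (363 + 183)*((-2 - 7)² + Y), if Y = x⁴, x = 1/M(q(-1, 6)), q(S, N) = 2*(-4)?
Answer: 90575121/2048 ≈ 44226.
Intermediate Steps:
q(S, N) = -8
x = -⅛ (x = 1/(-8) = -⅛ ≈ -0.12500)
Y = 1/4096 (Y = (-⅛)⁴ = 1/4096 ≈ 0.00024414)
(363 + 183)*((-2 - 7)² + Y) = (363 + 183)*((-2 - 7)² + 1/4096) = 546*((-9)² + 1/4096) = 546*(81 + 1/4096) = 546*(331777/4096) = 90575121/2048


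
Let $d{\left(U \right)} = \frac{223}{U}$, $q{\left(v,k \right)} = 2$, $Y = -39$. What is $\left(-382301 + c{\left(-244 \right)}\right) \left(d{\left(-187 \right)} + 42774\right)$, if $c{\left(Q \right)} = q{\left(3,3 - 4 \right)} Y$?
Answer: $- \frac{3058464167185}{187} \approx -1.6355 \cdot 10^{10}$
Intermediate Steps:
$c{\left(Q \right)} = -78$ ($c{\left(Q \right)} = 2 \left(-39\right) = -78$)
$\left(-382301 + c{\left(-244 \right)}\right) \left(d{\left(-187 \right)} + 42774\right) = \left(-382301 - 78\right) \left(\frac{223}{-187} + 42774\right) = - 382379 \left(223 \left(- \frac{1}{187}\right) + 42774\right) = - 382379 \left(- \frac{223}{187} + 42774\right) = \left(-382379\right) \frac{7998515}{187} = - \frac{3058464167185}{187}$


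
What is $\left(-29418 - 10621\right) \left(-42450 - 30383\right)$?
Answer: $2916160487$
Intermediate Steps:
$\left(-29418 - 10621\right) \left(-42450 - 30383\right) = \left(-29418 - 10621\right) \left(-72833\right) = \left(-40039\right) \left(-72833\right) = 2916160487$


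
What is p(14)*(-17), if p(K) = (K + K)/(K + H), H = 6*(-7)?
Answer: 17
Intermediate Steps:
H = -42
p(K) = 2*K/(-42 + K) (p(K) = (K + K)/(K - 42) = (2*K)/(-42 + K) = 2*K/(-42 + K))
p(14)*(-17) = (2*14/(-42 + 14))*(-17) = (2*14/(-28))*(-17) = (2*14*(-1/28))*(-17) = -1*(-17) = 17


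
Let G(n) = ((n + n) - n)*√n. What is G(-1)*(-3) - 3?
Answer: -3 + 3*I ≈ -3.0 + 3.0*I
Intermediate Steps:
G(n) = n^(3/2) (G(n) = (2*n - n)*√n = n*√n = n^(3/2))
G(-1)*(-3) - 3 = (-1)^(3/2)*(-3) - 3 = -I*(-3) - 3 = 3*I - 3 = -3 + 3*I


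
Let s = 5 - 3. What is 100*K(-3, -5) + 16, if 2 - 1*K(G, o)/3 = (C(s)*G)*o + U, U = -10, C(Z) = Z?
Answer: -5384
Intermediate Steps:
s = 2
K(G, o) = 36 - 6*G*o (K(G, o) = 6 - 3*((2*G)*o - 10) = 6 - 3*(2*G*o - 10) = 6 - 3*(-10 + 2*G*o) = 6 + (30 - 6*G*o) = 36 - 6*G*o)
100*K(-3, -5) + 16 = 100*(36 - 6*(-3)*(-5)) + 16 = 100*(36 - 90) + 16 = 100*(-54) + 16 = -5400 + 16 = -5384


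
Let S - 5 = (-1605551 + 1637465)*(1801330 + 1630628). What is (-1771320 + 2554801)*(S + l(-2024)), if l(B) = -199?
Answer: 85812721039362058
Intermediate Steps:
S = 109527507617 (S = 5 + (-1605551 + 1637465)*(1801330 + 1630628) = 5 + 31914*3431958 = 5 + 109527507612 = 109527507617)
(-1771320 + 2554801)*(S + l(-2024)) = (-1771320 + 2554801)*(109527507617 - 199) = 783481*109527507418 = 85812721039362058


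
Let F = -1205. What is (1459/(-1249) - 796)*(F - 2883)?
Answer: 4070270344/1249 ≈ 3.2588e+6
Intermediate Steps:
(1459/(-1249) - 796)*(F - 2883) = (1459/(-1249) - 796)*(-1205 - 2883) = (1459*(-1/1249) - 796)*(-4088) = (-1459/1249 - 796)*(-4088) = -995663/1249*(-4088) = 4070270344/1249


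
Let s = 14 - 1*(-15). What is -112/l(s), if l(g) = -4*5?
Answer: 28/5 ≈ 5.6000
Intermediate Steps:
s = 29 (s = 14 + 15 = 29)
l(g) = -20
-112/l(s) = -112/(-20) = -112*(-1/20) = 28/5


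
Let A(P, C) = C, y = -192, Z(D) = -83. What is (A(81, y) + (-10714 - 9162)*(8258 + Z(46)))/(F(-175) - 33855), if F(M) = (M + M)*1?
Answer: 162486492/34205 ≈ 4750.4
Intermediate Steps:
F(M) = 2*M (F(M) = (2*M)*1 = 2*M)
(A(81, y) + (-10714 - 9162)*(8258 + Z(46)))/(F(-175) - 33855) = (-192 + (-10714 - 9162)*(8258 - 83))/(2*(-175) - 33855) = (-192 - 19876*8175)/(-350 - 33855) = (-192 - 162486300)/(-34205) = -162486492*(-1/34205) = 162486492/34205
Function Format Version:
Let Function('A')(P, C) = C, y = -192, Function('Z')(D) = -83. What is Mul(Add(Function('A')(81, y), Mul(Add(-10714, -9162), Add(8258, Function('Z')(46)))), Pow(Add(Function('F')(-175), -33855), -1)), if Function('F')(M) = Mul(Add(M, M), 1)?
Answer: Rational(162486492, 34205) ≈ 4750.4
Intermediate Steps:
Function('F')(M) = Mul(2, M) (Function('F')(M) = Mul(Mul(2, M), 1) = Mul(2, M))
Mul(Add(Function('A')(81, y), Mul(Add(-10714, -9162), Add(8258, Function('Z')(46)))), Pow(Add(Function('F')(-175), -33855), -1)) = Mul(Add(-192, Mul(Add(-10714, -9162), Add(8258, -83))), Pow(Add(Mul(2, -175), -33855), -1)) = Mul(Add(-192, Mul(-19876, 8175)), Pow(Add(-350, -33855), -1)) = Mul(Add(-192, -162486300), Pow(-34205, -1)) = Mul(-162486492, Rational(-1, 34205)) = Rational(162486492, 34205)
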